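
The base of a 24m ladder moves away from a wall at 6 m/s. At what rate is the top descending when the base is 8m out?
3√2/2 ≈ 2.121 m/s

x² + y² = 24²
2x·dx/dt + 2y·dy/dt = 0
dy/dt = -x/y · dx/dt = -8/(16√2) · 6 = -3√2/2 m/s
The top is descending at 3√2/2 ≈ 2.121 m/s.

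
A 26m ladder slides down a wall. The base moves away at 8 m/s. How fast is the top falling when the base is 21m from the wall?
168√235/235 ≈ 10.96 m/s

x² + y² = 26²
2x·dx/dt + 2y·dy/dt = 0
dy/dt = -x/y · dx/dt = -21/√235 · 8 = -168√235/235 m/s
The top is descending at 168√235/235 ≈ 10.96 m/s.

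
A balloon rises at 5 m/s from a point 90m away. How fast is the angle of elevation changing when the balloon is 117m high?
0.020653 rad/s

tan(θ) = y/90
sec²(θ) · dθ/dt = (1/90) · dy/dt
dθ/dt = cos²(θ)/90 · 5 = 90/(90² + 117²) · 5
dθ/dt = 0.020653 rad/s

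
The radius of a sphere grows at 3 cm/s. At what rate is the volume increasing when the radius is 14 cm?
2352π cm³/s

V = (4/3)πr³
dV/dt = dV/dr · dr/dt = 4πr² · 3
At r = 14: dV/dt = 2352π cm³/s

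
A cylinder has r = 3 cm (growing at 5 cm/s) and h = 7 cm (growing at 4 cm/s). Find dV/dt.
246π cm³/s

V = πr²h
dV/dt = 2πrh·dr/dt + πr²·dh/dt
= 2π(3)(7)(5) + π(3)²(4)
= 246π cm³/s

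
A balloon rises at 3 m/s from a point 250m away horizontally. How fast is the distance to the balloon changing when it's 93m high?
279√421/5473 ≈ 1.046 m/s

z² = 250² + y²
z = √(250² + 93²) = 13√421
dz/dt = y/z · dy/dt = 93/(13√421) · 3 = 279√421/5473 ≈ 1.046 m/s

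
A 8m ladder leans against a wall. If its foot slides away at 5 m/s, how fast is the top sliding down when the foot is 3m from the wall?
3√55/11 ≈ 2.023 m/s

x² + y² = 8²
2x·dx/dt + 2y·dy/dt = 0
dy/dt = -x/y · dx/dt = -3/√55 · 5 = -3√55/11 m/s
The top is descending at 3√55/11 ≈ 2.023 m/s.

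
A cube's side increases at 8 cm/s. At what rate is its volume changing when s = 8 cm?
1536 cm³/s

V = s³
dV/dt = 3s² · ds/dt = 3·8²·8 = 1536 cm³/s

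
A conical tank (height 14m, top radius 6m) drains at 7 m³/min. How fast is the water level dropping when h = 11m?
343/(1089π) ≈ 0.1003 m/min

r/h = 6/14, so r = (3/7)h
V = (1/3)πr²h = (1/3)π((3/7)h)²h = (3/49)πh³
dV/dh = (9/49)πh²
dh/dt = (dV/dt)/(dV/dh) = -7/((9/49)π·11²) = -343/(1089π) m/min
The level is dropping at 343/(1089π) ≈ 0.1003 m/min.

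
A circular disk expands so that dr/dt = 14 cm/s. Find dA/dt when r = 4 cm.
112π cm²/s

A = πr²
dA/dt = 2πr · dr/dt = 2π(4)(14) = 112π cm²/s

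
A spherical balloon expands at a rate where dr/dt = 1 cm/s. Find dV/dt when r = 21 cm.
1764π cm³/s

V = (4/3)πr³
dV/dt = dV/dr · dr/dt = 4πr² · 1
At r = 21: dV/dt = 1764π cm³/s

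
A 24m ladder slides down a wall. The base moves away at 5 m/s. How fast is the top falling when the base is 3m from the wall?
5√7/21 ≈ 0.6299 m/s

x² + y² = 24²
2x·dx/dt + 2y·dy/dt = 0
dy/dt = -x/y · dx/dt = -3/(9√7) · 5 = -5√7/21 m/s
The top is descending at 5√7/21 ≈ 0.6299 m/s.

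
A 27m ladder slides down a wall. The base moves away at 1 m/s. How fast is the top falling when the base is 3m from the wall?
√5/20 ≈ 0.1118 m/s

x² + y² = 27²
2x·dx/dt + 2y·dy/dt = 0
dy/dt = -x/y · dx/dt = -3/(12√5) · 1 = -√5/20 m/s
The top is descending at √5/20 ≈ 0.1118 m/s.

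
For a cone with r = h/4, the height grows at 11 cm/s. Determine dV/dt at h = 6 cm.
99π/4 cm³/s

V = (1/3)π(h/4)²h = πh³/48
dV/dt = πh²/16 · 11
At h = 6: dV/dt = 99π/4 cm³/s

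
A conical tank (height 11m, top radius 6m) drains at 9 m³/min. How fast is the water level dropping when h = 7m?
121/(196π) ≈ 0.1965 m/min

r/h = 6/11, so r = (6/11)h
V = (1/3)πr²h = (1/3)π((6/11)h)²h = (12/121)πh³
dV/dh = (36/121)πh²
dh/dt = (dV/dt)/(dV/dh) = -9/((36/121)π·7²) = -121/(196π) m/min
The level is dropping at 121/(196π) ≈ 0.1965 m/min.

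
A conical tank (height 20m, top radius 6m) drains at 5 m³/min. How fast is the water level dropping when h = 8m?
125/(144π) ≈ 0.2763 m/min

r/h = 6/20, so r = (3/10)h
V = (1/3)πr²h = (1/3)π((3/10)h)²h = (3/100)πh³
dV/dh = (9/100)πh²
dh/dt = (dV/dt)/(dV/dh) = -5/((9/100)π·8²) = -125/(144π) m/min
The level is dropping at 125/(144π) ≈ 0.2763 m/min.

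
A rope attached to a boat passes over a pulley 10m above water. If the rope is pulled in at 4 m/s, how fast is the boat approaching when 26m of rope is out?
13/3 ≈ 4.333 m/s

rope² = x² + 10²
x = √(26² - 10²) = 24
dx/dt = (rope/x) · d(rope)/dt = (26/24) · (-4) = -13/3 m/s
The boat approaches at 13/3 ≈ 4.333 m/s.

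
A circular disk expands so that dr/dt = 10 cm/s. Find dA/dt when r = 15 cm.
300π cm²/s

A = πr²
dA/dt = 2πr · dr/dt = 2π(15)(10) = 300π cm²/s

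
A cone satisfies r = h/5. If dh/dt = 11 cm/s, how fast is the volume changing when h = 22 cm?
5324π/25 cm³/s

V = (1/3)π(h/5)²h = πh³/75
dV/dt = πh²/25 · 11
At h = 22: dV/dt = 5324π/25 cm³/s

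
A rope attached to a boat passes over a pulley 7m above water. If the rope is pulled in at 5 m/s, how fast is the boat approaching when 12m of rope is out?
12√95/19 ≈ 6.156 m/s

rope² = x² + 7²
x = √(12² - 7²) = √95
dx/dt = (rope/x) · d(rope)/dt = (12/√95) · (-5) = -12√95/19 m/s
The boat approaches at 12√95/19 ≈ 6.156 m/s.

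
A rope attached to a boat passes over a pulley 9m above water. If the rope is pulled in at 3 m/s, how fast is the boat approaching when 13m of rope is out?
39√22/44 ≈ 4.157 m/s

rope² = x² + 9²
x = √(13² - 9²) = 2√22
dx/dt = (rope/x) · d(rope)/dt = (13/(2√22)) · (-3) = -39√22/44 m/s
The boat approaches at 39√22/44 ≈ 4.157 m/s.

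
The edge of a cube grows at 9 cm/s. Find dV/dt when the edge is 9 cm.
2187 cm³/s

V = s³
dV/dt = 3s² · ds/dt = 3·9²·9 = 2187 cm³/s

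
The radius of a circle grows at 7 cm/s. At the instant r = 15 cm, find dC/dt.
14π cm/s

C = 2πr
dC/dt = 2π · dr/dt = 2π · 7 = 14π cm/s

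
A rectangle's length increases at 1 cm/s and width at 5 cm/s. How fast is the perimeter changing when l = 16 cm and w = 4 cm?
12 cm/s

P = 2(l + w)
dP/dt = 2(dl/dt + dw/dt) = 2(1 + 5) = 12 cm/s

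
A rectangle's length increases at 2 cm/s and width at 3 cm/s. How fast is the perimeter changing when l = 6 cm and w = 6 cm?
10 cm/s

P = 2(l + w)
dP/dt = 2(dl/dt + dw/dt) = 2(2 + 3) = 10 cm/s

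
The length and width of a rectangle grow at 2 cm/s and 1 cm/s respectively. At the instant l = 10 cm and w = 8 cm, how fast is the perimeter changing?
6 cm/s

P = 2(l + w)
dP/dt = 2(dl/dt + dw/dt) = 2(2 + 1) = 6 cm/s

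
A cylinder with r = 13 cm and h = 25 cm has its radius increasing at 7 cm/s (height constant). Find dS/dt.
714π cm²/s

S = 2πrh + 2πr² (lateral + bases)
dS/dt = (2πh + 4πr)·dr/dt = (2π·25 + 4π·13)·7
= 714π cm²/s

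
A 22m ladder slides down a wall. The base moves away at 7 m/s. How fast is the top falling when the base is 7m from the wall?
49√435/435 ≈ 2.349 m/s

x² + y² = 22²
2x·dx/dt + 2y·dy/dt = 0
dy/dt = -x/y · dx/dt = -7/√435 · 7 = -49√435/435 m/s
The top is descending at 49√435/435 ≈ 2.349 m/s.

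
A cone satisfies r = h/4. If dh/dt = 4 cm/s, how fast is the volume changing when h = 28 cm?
196π cm³/s

V = (1/3)π(h/4)²h = πh³/48
dV/dt = πh²/16 · 4
At h = 28: dV/dt = 196π cm³/s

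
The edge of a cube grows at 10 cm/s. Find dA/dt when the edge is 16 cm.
1920 cm²/s

A = 6s²
dA/dt = 12s · ds/dt = 12·16·10 = 1920 cm²/s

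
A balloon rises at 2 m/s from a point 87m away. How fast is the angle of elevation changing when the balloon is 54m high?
0.016595 rad/s

tan(θ) = y/87
sec²(θ) · dθ/dt = (1/87) · dy/dt
dθ/dt = cos²(θ)/87 · 2 = 87/(87² + 54²) · 2
dθ/dt = 0.016595 rad/s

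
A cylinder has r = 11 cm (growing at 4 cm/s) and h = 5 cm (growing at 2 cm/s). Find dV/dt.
682π cm³/s

V = πr²h
dV/dt = 2πrh·dr/dt + πr²·dh/dt
= 2π(11)(5)(4) + π(11)²(2)
= 682π cm³/s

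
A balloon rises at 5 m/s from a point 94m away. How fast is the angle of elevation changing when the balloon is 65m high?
0.035985 rad/s

tan(θ) = y/94
sec²(θ) · dθ/dt = (1/94) · dy/dt
dθ/dt = cos²(θ)/94 · 5 = 94/(94² + 65²) · 5
dθ/dt = 0.035985 rad/s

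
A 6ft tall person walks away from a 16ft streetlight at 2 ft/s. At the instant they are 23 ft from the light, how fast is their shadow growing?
6/5 ft/s

By similar triangles: 16/(x+s) = 6/s
Solving: s = 6x/10
ds/dt = 6/10 · dx/dt = 3/5 · 2 = 6/5 ft/s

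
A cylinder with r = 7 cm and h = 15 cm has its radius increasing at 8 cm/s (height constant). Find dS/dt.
464π cm²/s

S = 2πrh + 2πr² (lateral + bases)
dS/dt = (2πh + 4πr)·dr/dt = (2π·15 + 4π·7)·8
= 464π cm²/s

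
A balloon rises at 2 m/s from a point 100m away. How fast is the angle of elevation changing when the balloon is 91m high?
0.01094 rad/s

tan(θ) = y/100
sec²(θ) · dθ/dt = (1/100) · dy/dt
dθ/dt = cos²(θ)/100 · 2 = 100/(100² + 91²) · 2
dθ/dt = 0.01094 rad/s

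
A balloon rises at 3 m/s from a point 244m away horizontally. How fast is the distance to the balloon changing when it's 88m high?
66√5/145 ≈ 1.018 m/s

z² = 244² + y²
z = √(244² + 88²) = 116√5
dz/dt = y/z · dy/dt = 88/(116√5) · 3 = 66√5/145 ≈ 1.018 m/s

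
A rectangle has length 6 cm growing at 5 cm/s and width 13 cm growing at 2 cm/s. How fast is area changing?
77 cm²/s

A = lw
dA/dt = w·dl/dt + l·dw/dt = 13·5 + 6·2 = 77 cm²/s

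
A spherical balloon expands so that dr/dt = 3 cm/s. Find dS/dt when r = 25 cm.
600π cm²/s

S = 4πr²
dS/dt = dS/dr · dr/dt = 8πr · 3
At r = 25: dS/dt = 600π cm²/s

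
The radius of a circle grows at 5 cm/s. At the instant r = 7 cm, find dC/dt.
10π cm/s

C = 2πr
dC/dt = 2π · dr/dt = 2π · 5 = 10π cm/s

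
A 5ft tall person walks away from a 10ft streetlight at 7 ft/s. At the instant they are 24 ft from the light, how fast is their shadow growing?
7 ft/s

By similar triangles: 10/(x+s) = 5/s
Solving: s = 5x/5
ds/dt = 5/5 · dx/dt = 1 · 7 = 7 ft/s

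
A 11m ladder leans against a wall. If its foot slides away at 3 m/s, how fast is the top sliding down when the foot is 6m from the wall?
18√85/85 ≈ 1.952 m/s

x² + y² = 11²
2x·dx/dt + 2y·dy/dt = 0
dy/dt = -x/y · dx/dt = -6/√85 · 3 = -18√85/85 m/s
The top is descending at 18√85/85 ≈ 1.952 m/s.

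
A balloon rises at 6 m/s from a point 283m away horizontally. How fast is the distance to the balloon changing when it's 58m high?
348√83453/83453 ≈ 1.205 m/s

z² = 283² + y²
z = √(283² + 58²) = √83453
dz/dt = y/z · dy/dt = 58/√83453 · 6 = 348√83453/83453 ≈ 1.205 m/s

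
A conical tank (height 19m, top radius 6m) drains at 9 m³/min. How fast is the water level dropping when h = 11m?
361/(484π) ≈ 0.2374 m/min

r/h = 6/19, so r = (6/19)h
V = (1/3)πr²h = (1/3)π((6/19)h)²h = (12/361)πh³
dV/dh = (36/361)πh²
dh/dt = (dV/dt)/(dV/dh) = -9/((36/361)π·11²) = -361/(484π) m/min
The level is dropping at 361/(484π) ≈ 0.2374 m/min.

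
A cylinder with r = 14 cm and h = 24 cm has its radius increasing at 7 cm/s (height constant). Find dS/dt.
728π cm²/s

S = 2πrh + 2πr² (lateral + bases)
dS/dt = (2πh + 4πr)·dr/dt = (2π·24 + 4π·14)·7
= 728π cm²/s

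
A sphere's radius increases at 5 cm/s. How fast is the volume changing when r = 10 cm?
2000π cm³/s

V = (4/3)πr³
dV/dt = dV/dr · dr/dt = 4πr² · 5
At r = 10: dV/dt = 2000π cm³/s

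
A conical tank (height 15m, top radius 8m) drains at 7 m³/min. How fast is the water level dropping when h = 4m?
1575/(1024π) ≈ 0.4896 m/min

r/h = 8/15, so r = (8/15)h
V = (1/3)πr²h = (1/3)π((8/15)h)²h = (64/675)πh³
dV/dh = (64/225)πh²
dh/dt = (dV/dt)/(dV/dh) = -7/((64/225)π·4²) = -1575/(1024π) m/min
The level is dropping at 1575/(1024π) ≈ 0.4896 m/min.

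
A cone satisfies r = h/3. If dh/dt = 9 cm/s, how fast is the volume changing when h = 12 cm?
144π cm³/s

V = (1/3)π(h/3)²h = πh³/27
dV/dt = πh²/9 · 9
At h = 12: dV/dt = 144π cm³/s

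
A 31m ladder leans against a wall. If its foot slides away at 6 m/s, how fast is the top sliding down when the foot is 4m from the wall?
8√105/105 ≈ 0.7807 m/s

x² + y² = 31²
2x·dx/dt + 2y·dy/dt = 0
dy/dt = -x/y · dx/dt = -4/(3√105) · 6 = -8√105/105 m/s
The top is descending at 8√105/105 ≈ 0.7807 m/s.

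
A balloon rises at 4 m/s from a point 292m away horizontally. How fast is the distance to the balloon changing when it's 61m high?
244√65/2405 ≈ 0.818 m/s

z² = 292² + y²
z = √(292² + 61²) = 37√65
dz/dt = y/z · dy/dt = 61/(37√65) · 4 = 244√65/2405 ≈ 0.818 m/s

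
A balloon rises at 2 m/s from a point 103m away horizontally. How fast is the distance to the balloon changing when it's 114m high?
228√23605/23605 ≈ 1.484 m/s

z² = 103² + y²
z = √(103² + 114²) = √23605
dz/dt = y/z · dy/dt = 114/√23605 · 2 = 228√23605/23605 ≈ 1.484 m/s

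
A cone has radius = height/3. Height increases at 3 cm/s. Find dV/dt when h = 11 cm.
121π/3 cm³/s

V = (1/3)π(h/3)²h = πh³/27
dV/dt = πh²/9 · 3
At h = 11: dV/dt = 121π/3 cm³/s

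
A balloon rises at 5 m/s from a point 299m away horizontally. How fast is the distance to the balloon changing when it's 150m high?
750√111901/111901 ≈ 2.242 m/s

z² = 299² + y²
z = √(299² + 150²) = √111901
dz/dt = y/z · dy/dt = 150/√111901 · 5 = 750√111901/111901 ≈ 2.242 m/s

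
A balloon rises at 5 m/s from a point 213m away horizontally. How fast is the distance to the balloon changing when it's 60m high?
100√5441/5441 ≈ 1.356 m/s

z² = 213² + y²
z = √(213² + 60²) = 3√5441
dz/dt = y/z · dy/dt = 60/(3√5441) · 5 = 100√5441/5441 ≈ 1.356 m/s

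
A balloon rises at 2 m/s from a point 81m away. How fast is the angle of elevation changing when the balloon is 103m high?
0.009435 rad/s

tan(θ) = y/81
sec²(θ) · dθ/dt = (1/81) · dy/dt
dθ/dt = cos²(θ)/81 · 2 = 81/(81² + 103²) · 2
dθ/dt = 0.009435 rad/s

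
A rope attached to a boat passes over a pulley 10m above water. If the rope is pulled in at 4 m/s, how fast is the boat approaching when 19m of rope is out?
76√29/87 ≈ 4.704 m/s

rope² = x² + 10²
x = √(19² - 10²) = 3√29
dx/dt = (rope/x) · d(rope)/dt = (19/(3√29)) · (-4) = -76√29/87 m/s
The boat approaches at 76√29/87 ≈ 4.704 m/s.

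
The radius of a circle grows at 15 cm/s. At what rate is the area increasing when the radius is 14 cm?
420π cm²/s

A = πr²
dA/dt = 2πr · dr/dt = 2π(14)(15) = 420π cm²/s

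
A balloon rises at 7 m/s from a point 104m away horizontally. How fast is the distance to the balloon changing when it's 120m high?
105√394/394 ≈ 5.29 m/s

z² = 104² + y²
z = √(104² + 120²) = 8√394
dz/dt = y/z · dy/dt = 120/(8√394) · 7 = 105√394/394 ≈ 5.29 m/s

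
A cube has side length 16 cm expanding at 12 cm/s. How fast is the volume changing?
9216 cm³/s

V = s³
dV/dt = 3s² · ds/dt = 3·16²·12 = 9216 cm³/s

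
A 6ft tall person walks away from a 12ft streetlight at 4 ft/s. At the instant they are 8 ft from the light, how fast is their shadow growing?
4 ft/s

By similar triangles: 12/(x+s) = 6/s
Solving: s = 6x/6
ds/dt = 6/6 · dx/dt = 1 · 4 = 4 ft/s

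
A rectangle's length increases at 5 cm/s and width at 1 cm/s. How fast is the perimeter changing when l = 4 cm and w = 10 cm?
12 cm/s

P = 2(l + w)
dP/dt = 2(dl/dt + dw/dt) = 2(5 + 1) = 12 cm/s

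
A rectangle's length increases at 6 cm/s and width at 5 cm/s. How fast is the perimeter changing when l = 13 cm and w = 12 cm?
22 cm/s

P = 2(l + w)
dP/dt = 2(dl/dt + dw/dt) = 2(6 + 5) = 22 cm/s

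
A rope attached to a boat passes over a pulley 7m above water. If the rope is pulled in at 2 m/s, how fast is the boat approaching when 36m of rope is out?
72√1247/1247 ≈ 2.039 m/s

rope² = x² + 7²
x = √(36² - 7²) = √1247
dx/dt = (rope/x) · d(rope)/dt = (36/√1247) · (-2) = -72√1247/1247 m/s
The boat approaches at 72√1247/1247 ≈ 2.039 m/s.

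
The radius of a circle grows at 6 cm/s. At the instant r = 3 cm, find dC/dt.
12π cm/s

C = 2πr
dC/dt = 2π · dr/dt = 2π · 6 = 12π cm/s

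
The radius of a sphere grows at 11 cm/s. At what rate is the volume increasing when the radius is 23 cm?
23276π cm³/s

V = (4/3)πr³
dV/dt = dV/dr · dr/dt = 4πr² · 11
At r = 23: dV/dt = 23276π cm³/s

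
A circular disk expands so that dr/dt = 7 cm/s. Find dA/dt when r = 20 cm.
280π cm²/s

A = πr²
dA/dt = 2πr · dr/dt = 2π(20)(7) = 280π cm²/s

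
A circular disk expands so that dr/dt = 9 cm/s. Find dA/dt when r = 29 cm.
522π cm²/s

A = πr²
dA/dt = 2πr · dr/dt = 2π(29)(9) = 522π cm²/s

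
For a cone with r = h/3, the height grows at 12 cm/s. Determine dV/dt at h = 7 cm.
196π/3 cm³/s

V = (1/3)π(h/3)²h = πh³/27
dV/dt = πh²/9 · 12
At h = 7: dV/dt = 196π/3 cm³/s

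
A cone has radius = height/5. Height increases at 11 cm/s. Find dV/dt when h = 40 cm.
704π cm³/s

V = (1/3)π(h/5)²h = πh³/75
dV/dt = πh²/25 · 11
At h = 40: dV/dt = 704π cm³/s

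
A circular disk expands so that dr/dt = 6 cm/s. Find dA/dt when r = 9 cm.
108π cm²/s

A = πr²
dA/dt = 2πr · dr/dt = 2π(9)(6) = 108π cm²/s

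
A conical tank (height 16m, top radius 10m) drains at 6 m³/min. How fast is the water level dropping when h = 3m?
128/(75π) ≈ 0.5432 m/min

r/h = 10/16, so r = (5/8)h
V = (1/3)πr²h = (1/3)π((5/8)h)²h = (25/192)πh³
dV/dh = (25/64)πh²
dh/dt = (dV/dt)/(dV/dh) = -6/((25/64)π·3²) = -128/(75π) m/min
The level is dropping at 128/(75π) ≈ 0.5432 m/min.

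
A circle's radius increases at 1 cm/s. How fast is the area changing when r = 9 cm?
18π cm²/s

A = πr²
dA/dt = 2πr · dr/dt = 2π(9)(1) = 18π cm²/s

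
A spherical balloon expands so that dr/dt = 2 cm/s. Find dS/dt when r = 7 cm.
112π cm²/s

S = 4πr²
dS/dt = dS/dr · dr/dt = 8πr · 2
At r = 7: dS/dt = 112π cm²/s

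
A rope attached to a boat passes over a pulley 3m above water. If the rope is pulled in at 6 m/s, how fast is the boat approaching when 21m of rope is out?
7√3/2 ≈ 6.062 m/s

rope² = x² + 3²
x = √(21² - 3²) = 12√3
dx/dt = (rope/x) · d(rope)/dt = (21/(12√3)) · (-6) = -7√3/2 m/s
The boat approaches at 7√3/2 ≈ 6.062 m/s.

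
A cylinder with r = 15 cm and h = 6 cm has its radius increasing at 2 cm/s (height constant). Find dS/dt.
144π cm²/s

S = 2πrh + 2πr² (lateral + bases)
dS/dt = (2πh + 4πr)·dr/dt = (2π·6 + 4π·15)·2
= 144π cm²/s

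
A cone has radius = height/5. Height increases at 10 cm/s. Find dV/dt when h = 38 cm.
2888π/5 cm³/s

V = (1/3)π(h/5)²h = πh³/75
dV/dt = πh²/25 · 10
At h = 38: dV/dt = 2888π/5 cm³/s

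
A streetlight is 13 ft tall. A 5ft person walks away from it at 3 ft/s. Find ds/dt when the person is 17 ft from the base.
15/8 ft/s

By similar triangles: 13/(x+s) = 5/s
Solving: s = 5x/8
ds/dt = 5/8 · dx/dt = 5/8 · 3 = 15/8 ft/s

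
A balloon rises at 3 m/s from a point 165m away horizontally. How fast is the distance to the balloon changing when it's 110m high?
6√13/13 ≈ 1.664 m/s

z² = 165² + y²
z = √(165² + 110²) = 55√13
dz/dt = y/z · dy/dt = 110/(55√13) · 3 = 6√13/13 ≈ 1.664 m/s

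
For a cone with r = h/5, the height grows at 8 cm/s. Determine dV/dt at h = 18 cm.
2592π/25 cm³/s

V = (1/3)π(h/5)²h = πh³/75
dV/dt = πh²/25 · 8
At h = 18: dV/dt = 2592π/25 cm³/s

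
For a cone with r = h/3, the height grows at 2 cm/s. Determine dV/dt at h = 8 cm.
128π/9 cm³/s

V = (1/3)π(h/3)²h = πh³/27
dV/dt = πh²/9 · 2
At h = 8: dV/dt = 128π/9 cm³/s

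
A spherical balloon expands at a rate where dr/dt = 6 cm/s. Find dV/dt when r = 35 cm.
29400π cm³/s

V = (4/3)πr³
dV/dt = dV/dr · dr/dt = 4πr² · 6
At r = 35: dV/dt = 29400π cm³/s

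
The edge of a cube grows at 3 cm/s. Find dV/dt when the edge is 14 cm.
1764 cm³/s

V = s³
dV/dt = 3s² · ds/dt = 3·14²·3 = 1764 cm³/s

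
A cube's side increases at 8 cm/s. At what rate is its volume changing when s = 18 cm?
7776 cm³/s

V = s³
dV/dt = 3s² · ds/dt = 3·18²·8 = 7776 cm³/s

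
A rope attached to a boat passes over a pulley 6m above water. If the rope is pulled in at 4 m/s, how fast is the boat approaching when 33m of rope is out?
44√13/39 ≈ 4.068 m/s

rope² = x² + 6²
x = √(33² - 6²) = 9√13
dx/dt = (rope/x) · d(rope)/dt = (33/(9√13)) · (-4) = -44√13/39 m/s
The boat approaches at 44√13/39 ≈ 4.068 m/s.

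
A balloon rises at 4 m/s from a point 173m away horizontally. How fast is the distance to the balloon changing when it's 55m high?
110√32954/16477 ≈ 1.212 m/s

z² = 173² + y²
z = √(173² + 55²) = √32954
dz/dt = y/z · dy/dt = 55/√32954 · 4 = 110√32954/16477 ≈ 1.212 m/s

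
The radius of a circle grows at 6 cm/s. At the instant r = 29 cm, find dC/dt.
12π cm/s

C = 2πr
dC/dt = 2π · dr/dt = 2π · 6 = 12π cm/s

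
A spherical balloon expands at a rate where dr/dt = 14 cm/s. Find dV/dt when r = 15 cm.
12600π cm³/s

V = (4/3)πr³
dV/dt = dV/dr · dr/dt = 4πr² · 14
At r = 15: dV/dt = 12600π cm³/s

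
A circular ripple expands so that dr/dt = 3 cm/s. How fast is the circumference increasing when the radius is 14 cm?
6π cm/s

C = 2πr
dC/dt = 2π · dr/dt = 2π · 3 = 6π cm/s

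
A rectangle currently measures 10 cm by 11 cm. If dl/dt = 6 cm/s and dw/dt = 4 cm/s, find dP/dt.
20 cm/s

P = 2(l + w)
dP/dt = 2(dl/dt + dw/dt) = 2(6 + 4) = 20 cm/s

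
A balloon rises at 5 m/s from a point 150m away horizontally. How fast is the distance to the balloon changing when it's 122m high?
305√9346/9346 ≈ 3.155 m/s

z² = 150² + y²
z = √(150² + 122²) = 2√9346
dz/dt = y/z · dy/dt = 122/(2√9346) · 5 = 305√9346/9346 ≈ 3.155 m/s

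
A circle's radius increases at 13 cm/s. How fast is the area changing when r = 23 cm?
598π cm²/s

A = πr²
dA/dt = 2πr · dr/dt = 2π(23)(13) = 598π cm²/s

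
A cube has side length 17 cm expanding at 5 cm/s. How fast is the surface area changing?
1020 cm²/s

A = 6s²
dA/dt = 12s · ds/dt = 12·17·5 = 1020 cm²/s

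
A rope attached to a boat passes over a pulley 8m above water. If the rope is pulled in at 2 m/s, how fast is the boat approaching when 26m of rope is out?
26√17/51 ≈ 2.102 m/s

rope² = x² + 8²
x = √(26² - 8²) = 6√17
dx/dt = (rope/x) · d(rope)/dt = (26/(6√17)) · (-2) = -26√17/51 m/s
The boat approaches at 26√17/51 ≈ 2.102 m/s.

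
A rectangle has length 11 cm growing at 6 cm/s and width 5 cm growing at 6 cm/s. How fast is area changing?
96 cm²/s

A = lw
dA/dt = w·dl/dt + l·dw/dt = 5·6 + 11·6 = 96 cm²/s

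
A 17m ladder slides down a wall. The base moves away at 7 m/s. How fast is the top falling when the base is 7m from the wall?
49√15/60 ≈ 3.163 m/s

x² + y² = 17²
2x·dx/dt + 2y·dy/dt = 0
dy/dt = -x/y · dx/dt = -7/(4√15) · 7 = -49√15/60 m/s
The top is descending at 49√15/60 ≈ 3.163 m/s.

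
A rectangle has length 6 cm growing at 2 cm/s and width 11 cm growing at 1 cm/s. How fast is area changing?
28 cm²/s

A = lw
dA/dt = w·dl/dt + l·dw/dt = 11·2 + 6·1 = 28 cm²/s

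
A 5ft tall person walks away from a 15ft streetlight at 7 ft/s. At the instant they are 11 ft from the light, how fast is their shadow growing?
7/2 ft/s

By similar triangles: 15/(x+s) = 5/s
Solving: s = 5x/10
ds/dt = 5/10 · dx/dt = 1/2 · 7 = 7/2 ft/s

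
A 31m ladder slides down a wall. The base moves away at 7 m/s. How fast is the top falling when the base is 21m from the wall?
147√130/260 ≈ 6.446 m/s

x² + y² = 31²
2x·dx/dt + 2y·dy/dt = 0
dy/dt = -x/y · dx/dt = -21/(2√130) · 7 = -147√130/260 m/s
The top is descending at 147√130/260 ≈ 6.446 m/s.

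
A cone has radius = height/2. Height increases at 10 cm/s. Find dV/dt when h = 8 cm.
160π cm³/s

V = (1/3)π(h/2)²h = πh³/12
dV/dt = πh²/4 · 10
At h = 8: dV/dt = 160π cm³/s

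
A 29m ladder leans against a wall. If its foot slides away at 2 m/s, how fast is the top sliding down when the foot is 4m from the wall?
8√33/165 ≈ 0.2785 m/s

x² + y² = 29²
2x·dx/dt + 2y·dy/dt = 0
dy/dt = -x/y · dx/dt = -4/(5√33) · 2 = -8√33/165 m/s
The top is descending at 8√33/165 ≈ 0.2785 m/s.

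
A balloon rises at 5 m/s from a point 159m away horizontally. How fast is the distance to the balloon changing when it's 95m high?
475√34306/34306 ≈ 2.565 m/s

z² = 159² + y²
z = √(159² + 95²) = √34306
dz/dt = y/z · dy/dt = 95/√34306 · 5 = 475√34306/34306 ≈ 2.565 m/s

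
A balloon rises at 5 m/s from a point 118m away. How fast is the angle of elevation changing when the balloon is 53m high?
0.03526 rad/s

tan(θ) = y/118
sec²(θ) · dθ/dt = (1/118) · dy/dt
dθ/dt = cos²(θ)/118 · 5 = 118/(118² + 53²) · 5
dθ/dt = 0.03526 rad/s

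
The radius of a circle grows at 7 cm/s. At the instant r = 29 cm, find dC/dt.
14π cm/s

C = 2πr
dC/dt = 2π · dr/dt = 2π · 7 = 14π cm/s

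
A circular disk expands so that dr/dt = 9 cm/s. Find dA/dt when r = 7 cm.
126π cm²/s

A = πr²
dA/dt = 2πr · dr/dt = 2π(7)(9) = 126π cm²/s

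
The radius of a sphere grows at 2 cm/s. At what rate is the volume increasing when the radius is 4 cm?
128π cm³/s

V = (4/3)πr³
dV/dt = dV/dr · dr/dt = 4πr² · 2
At r = 4: dV/dt = 128π cm³/s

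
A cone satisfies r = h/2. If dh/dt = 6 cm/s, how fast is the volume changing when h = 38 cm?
2166π cm³/s

V = (1/3)π(h/2)²h = πh³/12
dV/dt = πh²/4 · 6
At h = 38: dV/dt = 2166π cm³/s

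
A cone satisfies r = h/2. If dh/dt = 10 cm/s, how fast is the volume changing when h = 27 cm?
3645π/2 cm³/s

V = (1/3)π(h/2)²h = πh³/12
dV/dt = πh²/4 · 10
At h = 27: dV/dt = 3645π/2 cm³/s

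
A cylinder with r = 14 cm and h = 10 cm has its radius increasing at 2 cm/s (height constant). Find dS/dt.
152π cm²/s

S = 2πrh + 2πr² (lateral + bases)
dS/dt = (2πh + 4πr)·dr/dt = (2π·10 + 4π·14)·2
= 152π cm²/s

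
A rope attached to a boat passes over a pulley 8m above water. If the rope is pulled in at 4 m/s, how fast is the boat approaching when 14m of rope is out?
28√33/33 ≈ 4.874 m/s

rope² = x² + 8²
x = √(14² - 8²) = 2√33
dx/dt = (rope/x) · d(rope)/dt = (14/(2√33)) · (-4) = -28√33/33 m/s
The boat approaches at 28√33/33 ≈ 4.874 m/s.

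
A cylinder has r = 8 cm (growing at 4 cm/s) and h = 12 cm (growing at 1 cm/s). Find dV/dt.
832π cm³/s

V = πr²h
dV/dt = 2πrh·dr/dt + πr²·dh/dt
= 2π(8)(12)(4) + π(8)²(1)
= 832π cm³/s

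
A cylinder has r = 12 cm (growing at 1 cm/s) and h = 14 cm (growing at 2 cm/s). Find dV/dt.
624π cm³/s

V = πr²h
dV/dt = 2πrh·dr/dt + πr²·dh/dt
= 2π(12)(14)(1) + π(12)²(2)
= 624π cm³/s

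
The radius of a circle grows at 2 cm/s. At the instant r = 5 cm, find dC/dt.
4π cm/s

C = 2πr
dC/dt = 2π · dr/dt = 2π · 2 = 4π cm/s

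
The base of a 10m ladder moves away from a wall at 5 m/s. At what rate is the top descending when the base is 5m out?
5√3/3 ≈ 2.887 m/s

x² + y² = 10²
2x·dx/dt + 2y·dy/dt = 0
dy/dt = -x/y · dx/dt = -5/(5√3) · 5 = -5√3/3 m/s
The top is descending at 5√3/3 ≈ 2.887 m/s.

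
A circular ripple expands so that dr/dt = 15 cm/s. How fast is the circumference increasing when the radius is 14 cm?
30π cm/s

C = 2πr
dC/dt = 2π · dr/dt = 2π · 15 = 30π cm/s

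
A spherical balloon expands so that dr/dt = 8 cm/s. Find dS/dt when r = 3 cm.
192π cm²/s

S = 4πr²
dS/dt = dS/dr · dr/dt = 8πr · 8
At r = 3: dS/dt = 192π cm²/s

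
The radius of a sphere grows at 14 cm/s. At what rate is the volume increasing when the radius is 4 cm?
896π cm³/s

V = (4/3)πr³
dV/dt = dV/dr · dr/dt = 4πr² · 14
At r = 4: dV/dt = 896π cm³/s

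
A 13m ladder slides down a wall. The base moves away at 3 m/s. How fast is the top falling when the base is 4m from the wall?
4√17/17 ≈ 0.9701 m/s

x² + y² = 13²
2x·dx/dt + 2y·dy/dt = 0
dy/dt = -x/y · dx/dt = -4/(3√17) · 3 = -4√17/17 m/s
The top is descending at 4√17/17 ≈ 0.9701 m/s.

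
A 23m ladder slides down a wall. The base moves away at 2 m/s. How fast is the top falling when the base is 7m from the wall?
7√30/60 ≈ 0.639 m/s

x² + y² = 23²
2x·dx/dt + 2y·dy/dt = 0
dy/dt = -x/y · dx/dt = -7/(4√30) · 2 = -7√30/60 m/s
The top is descending at 7√30/60 ≈ 0.639 m/s.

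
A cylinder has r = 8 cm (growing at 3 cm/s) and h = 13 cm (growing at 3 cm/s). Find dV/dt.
816π cm³/s

V = πr²h
dV/dt = 2πrh·dr/dt + πr²·dh/dt
= 2π(8)(13)(3) + π(8)²(3)
= 816π cm³/s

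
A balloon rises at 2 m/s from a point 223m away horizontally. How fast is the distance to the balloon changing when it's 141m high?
141√69610/34805 ≈ 1.069 m/s

z² = 223² + y²
z = √(223² + 141²) = √69610
dz/dt = y/z · dy/dt = 141/√69610 · 2 = 141√69610/34805 ≈ 1.069 m/s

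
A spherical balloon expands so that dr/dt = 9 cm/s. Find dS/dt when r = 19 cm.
1368π cm²/s

S = 4πr²
dS/dt = dS/dr · dr/dt = 8πr · 9
At r = 19: dS/dt = 1368π cm²/s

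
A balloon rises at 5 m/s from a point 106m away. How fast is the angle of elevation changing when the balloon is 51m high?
0.038303 rad/s

tan(θ) = y/106
sec²(θ) · dθ/dt = (1/106) · dy/dt
dθ/dt = cos²(θ)/106 · 5 = 106/(106² + 51²) · 5
dθ/dt = 0.038303 rad/s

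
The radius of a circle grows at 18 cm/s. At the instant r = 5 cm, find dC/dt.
36π cm/s

C = 2πr
dC/dt = 2π · dr/dt = 2π · 18 = 36π cm/s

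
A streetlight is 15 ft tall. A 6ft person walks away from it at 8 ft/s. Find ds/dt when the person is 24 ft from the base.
16/3 ft/s

By similar triangles: 15/(x+s) = 6/s
Solving: s = 6x/9
ds/dt = 6/9 · dx/dt = 2/3 · 8 = 16/3 ft/s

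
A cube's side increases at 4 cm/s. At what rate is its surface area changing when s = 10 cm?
480 cm²/s

A = 6s²
dA/dt = 12s · ds/dt = 12·10·4 = 480 cm²/s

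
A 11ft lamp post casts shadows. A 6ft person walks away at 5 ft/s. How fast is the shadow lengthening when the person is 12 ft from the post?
6 ft/s

By similar triangles: 11/(x+s) = 6/s
Solving: s = 6x/5
ds/dt = 6/5 · dx/dt = 6/5 · 5 = 6 ft/s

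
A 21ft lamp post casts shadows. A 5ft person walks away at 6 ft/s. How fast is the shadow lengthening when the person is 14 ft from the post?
15/8 ft/s

By similar triangles: 21/(x+s) = 5/s
Solving: s = 5x/16
ds/dt = 5/16 · dx/dt = 5/16 · 6 = 15/8 ft/s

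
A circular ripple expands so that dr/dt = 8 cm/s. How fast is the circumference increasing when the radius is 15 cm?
16π cm/s

C = 2πr
dC/dt = 2π · dr/dt = 2π · 8 = 16π cm/s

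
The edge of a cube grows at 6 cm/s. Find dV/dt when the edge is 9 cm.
1458 cm³/s

V = s³
dV/dt = 3s² · ds/dt = 3·9²·6 = 1458 cm³/s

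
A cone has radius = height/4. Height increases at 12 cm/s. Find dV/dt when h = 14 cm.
147π cm³/s

V = (1/3)π(h/4)²h = πh³/48
dV/dt = πh²/16 · 12
At h = 14: dV/dt = 147π cm³/s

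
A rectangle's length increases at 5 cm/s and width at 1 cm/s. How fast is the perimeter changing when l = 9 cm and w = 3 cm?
12 cm/s

P = 2(l + w)
dP/dt = 2(dl/dt + dw/dt) = 2(5 + 1) = 12 cm/s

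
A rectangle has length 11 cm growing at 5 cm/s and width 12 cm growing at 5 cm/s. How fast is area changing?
115 cm²/s

A = lw
dA/dt = w·dl/dt + l·dw/dt = 12·5 + 11·5 = 115 cm²/s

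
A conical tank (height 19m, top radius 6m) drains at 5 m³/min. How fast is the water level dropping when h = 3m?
1805/(324π) ≈ 1.773 m/min

r/h = 6/19, so r = (6/19)h
V = (1/3)πr²h = (1/3)π((6/19)h)²h = (12/361)πh³
dV/dh = (36/361)πh²
dh/dt = (dV/dt)/(dV/dh) = -5/((36/361)π·3²) = -1805/(324π) m/min
The level is dropping at 1805/(324π) ≈ 1.773 m/min.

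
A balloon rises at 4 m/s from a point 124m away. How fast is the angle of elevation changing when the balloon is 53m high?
0.027275 rad/s

tan(θ) = y/124
sec²(θ) · dθ/dt = (1/124) · dy/dt
dθ/dt = cos²(θ)/124 · 4 = 124/(124² + 53²) · 4
dθ/dt = 0.027275 rad/s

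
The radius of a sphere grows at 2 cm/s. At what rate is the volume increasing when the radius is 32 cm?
8192π cm³/s

V = (4/3)πr³
dV/dt = dV/dr · dr/dt = 4πr² · 2
At r = 32: dV/dt = 8192π cm³/s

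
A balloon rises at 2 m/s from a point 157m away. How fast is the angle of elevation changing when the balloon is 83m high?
0.009956 rad/s

tan(θ) = y/157
sec²(θ) · dθ/dt = (1/157) · dy/dt
dθ/dt = cos²(θ)/157 · 2 = 157/(157² + 83²) · 2
dθ/dt = 0.009956 rad/s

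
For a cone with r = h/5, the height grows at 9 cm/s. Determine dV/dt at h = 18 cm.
2916π/25 cm³/s

V = (1/3)π(h/5)²h = πh³/75
dV/dt = πh²/25 · 9
At h = 18: dV/dt = 2916π/25 cm³/s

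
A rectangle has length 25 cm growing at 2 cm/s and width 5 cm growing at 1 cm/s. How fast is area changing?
35 cm²/s

A = lw
dA/dt = w·dl/dt + l·dw/dt = 5·2 + 25·1 = 35 cm²/s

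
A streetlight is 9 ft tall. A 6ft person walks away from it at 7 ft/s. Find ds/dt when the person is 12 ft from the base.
14 ft/s

By similar triangles: 9/(x+s) = 6/s
Solving: s = 6x/3
ds/dt = 6/3 · dx/dt = 2 · 7 = 14 ft/s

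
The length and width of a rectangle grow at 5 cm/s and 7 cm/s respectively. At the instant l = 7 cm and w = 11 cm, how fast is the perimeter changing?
24 cm/s

P = 2(l + w)
dP/dt = 2(dl/dt + dw/dt) = 2(5 + 7) = 24 cm/s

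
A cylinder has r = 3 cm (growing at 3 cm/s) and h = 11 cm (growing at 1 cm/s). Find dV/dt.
207π cm³/s

V = πr²h
dV/dt = 2πrh·dr/dt + πr²·dh/dt
= 2π(3)(11)(3) + π(3)²(1)
= 207π cm³/s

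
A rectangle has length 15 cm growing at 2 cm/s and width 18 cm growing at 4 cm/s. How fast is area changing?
96 cm²/s

A = lw
dA/dt = w·dl/dt + l·dw/dt = 18·2 + 15·4 = 96 cm²/s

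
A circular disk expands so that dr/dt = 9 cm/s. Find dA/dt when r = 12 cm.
216π cm²/s

A = πr²
dA/dt = 2πr · dr/dt = 2π(12)(9) = 216π cm²/s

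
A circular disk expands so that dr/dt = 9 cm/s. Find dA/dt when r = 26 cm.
468π cm²/s

A = πr²
dA/dt = 2πr · dr/dt = 2π(26)(9) = 468π cm²/s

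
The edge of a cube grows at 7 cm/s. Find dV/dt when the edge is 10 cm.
2100 cm³/s

V = s³
dV/dt = 3s² · ds/dt = 3·10²·7 = 2100 cm³/s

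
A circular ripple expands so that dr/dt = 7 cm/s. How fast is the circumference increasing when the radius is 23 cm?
14π cm/s

C = 2πr
dC/dt = 2π · dr/dt = 2π · 7 = 14π cm/s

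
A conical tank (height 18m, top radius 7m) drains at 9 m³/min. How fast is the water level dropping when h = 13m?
2916/(8281π) ≈ 0.1121 m/min

r/h = 7/18, so r = (7/18)h
V = (1/3)πr²h = (1/3)π((7/18)h)²h = (49/972)πh³
dV/dh = (49/324)πh²
dh/dt = (dV/dt)/(dV/dh) = -9/((49/324)π·13²) = -2916/(8281π) m/min
The level is dropping at 2916/(8281π) ≈ 0.1121 m/min.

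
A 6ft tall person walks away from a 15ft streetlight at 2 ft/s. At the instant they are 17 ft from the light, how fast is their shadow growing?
4/3 ft/s

By similar triangles: 15/(x+s) = 6/s
Solving: s = 6x/9
ds/dt = 6/9 · dx/dt = 2/3 · 2 = 4/3 ft/s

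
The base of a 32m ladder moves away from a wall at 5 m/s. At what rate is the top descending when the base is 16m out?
5√3/3 ≈ 2.887 m/s

x² + y² = 32²
2x·dx/dt + 2y·dy/dt = 0
dy/dt = -x/y · dx/dt = -16/(16√3) · 5 = -5√3/3 m/s
The top is descending at 5√3/3 ≈ 2.887 m/s.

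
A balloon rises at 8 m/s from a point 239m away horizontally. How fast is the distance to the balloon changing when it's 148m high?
1184√3161/15805 ≈ 4.212 m/s

z² = 239² + y²
z = √(239² + 148²) = 5√3161
dz/dt = y/z · dy/dt = 148/(5√3161) · 8 = 1184√3161/15805 ≈ 4.212 m/s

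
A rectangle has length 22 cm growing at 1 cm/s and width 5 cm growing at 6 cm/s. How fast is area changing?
137 cm²/s

A = lw
dA/dt = w·dl/dt + l·dw/dt = 5·1 + 22·6 = 137 cm²/s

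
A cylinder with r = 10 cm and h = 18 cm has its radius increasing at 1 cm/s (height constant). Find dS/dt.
76π cm²/s

S = 2πrh + 2πr² (lateral + bases)
dS/dt = (2πh + 4πr)·dr/dt = (2π·18 + 4π·10)·1
= 76π cm²/s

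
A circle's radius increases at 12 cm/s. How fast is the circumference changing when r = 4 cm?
24π cm/s

C = 2πr
dC/dt = 2π · dr/dt = 2π · 12 = 24π cm/s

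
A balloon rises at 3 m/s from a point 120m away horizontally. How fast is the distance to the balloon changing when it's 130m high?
39√313/313 ≈ 2.204 m/s

z² = 120² + y²
z = √(120² + 130²) = 10√313
dz/dt = y/z · dy/dt = 130/(10√313) · 3 = 39√313/313 ≈ 2.204 m/s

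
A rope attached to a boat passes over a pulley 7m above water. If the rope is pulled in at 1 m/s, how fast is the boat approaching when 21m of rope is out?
3√2/4 ≈ 1.061 m/s

rope² = x² + 7²
x = √(21² - 7²) = 14√2
dx/dt = (rope/x) · d(rope)/dt = (21/(14√2)) · (-1) = -3√2/4 m/s
The boat approaches at 3√2/4 ≈ 1.061 m/s.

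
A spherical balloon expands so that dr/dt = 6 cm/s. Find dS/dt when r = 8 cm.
384π cm²/s

S = 4πr²
dS/dt = dS/dr · dr/dt = 8πr · 6
At r = 8: dS/dt = 384π cm²/s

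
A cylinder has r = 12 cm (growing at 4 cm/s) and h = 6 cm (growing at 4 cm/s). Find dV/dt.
1152π cm³/s

V = πr²h
dV/dt = 2πrh·dr/dt + πr²·dh/dt
= 2π(12)(6)(4) + π(12)²(4)
= 1152π cm³/s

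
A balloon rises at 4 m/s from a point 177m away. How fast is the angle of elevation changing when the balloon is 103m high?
0.016882 rad/s

tan(θ) = y/177
sec²(θ) · dθ/dt = (1/177) · dy/dt
dθ/dt = cos²(θ)/177 · 4 = 177/(177² + 103²) · 4
dθ/dt = 0.016882 rad/s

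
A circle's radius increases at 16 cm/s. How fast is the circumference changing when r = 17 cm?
32π cm/s

C = 2πr
dC/dt = 2π · dr/dt = 2π · 16 = 32π cm/s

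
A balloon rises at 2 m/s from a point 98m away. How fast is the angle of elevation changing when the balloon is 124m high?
0.007846 rad/s

tan(θ) = y/98
sec²(θ) · dθ/dt = (1/98) · dy/dt
dθ/dt = cos²(θ)/98 · 2 = 98/(98² + 124²) · 2
dθ/dt = 0.007846 rad/s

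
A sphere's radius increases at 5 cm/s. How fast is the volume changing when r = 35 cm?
24500π cm³/s

V = (4/3)πr³
dV/dt = dV/dr · dr/dt = 4πr² · 5
At r = 35: dV/dt = 24500π cm³/s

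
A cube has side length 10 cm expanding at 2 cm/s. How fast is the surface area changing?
240 cm²/s

A = 6s²
dA/dt = 12s · ds/dt = 12·10·2 = 240 cm²/s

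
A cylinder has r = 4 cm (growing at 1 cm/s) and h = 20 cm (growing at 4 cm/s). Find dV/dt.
224π cm³/s

V = πr²h
dV/dt = 2πrh·dr/dt + πr²·dh/dt
= 2π(4)(20)(1) + π(4)²(4)
= 224π cm³/s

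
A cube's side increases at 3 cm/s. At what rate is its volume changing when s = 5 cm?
225 cm³/s

V = s³
dV/dt = 3s² · ds/dt = 3·5²·3 = 225 cm³/s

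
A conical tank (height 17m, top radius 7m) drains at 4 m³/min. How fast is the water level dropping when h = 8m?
289/(784π) ≈ 0.1173 m/min

r/h = 7/17, so r = (7/17)h
V = (1/3)πr²h = (1/3)π((7/17)h)²h = (49/867)πh³
dV/dh = (49/289)πh²
dh/dt = (dV/dt)/(dV/dh) = -4/((49/289)π·8²) = -289/(784π) m/min
The level is dropping at 289/(784π) ≈ 0.1173 m/min.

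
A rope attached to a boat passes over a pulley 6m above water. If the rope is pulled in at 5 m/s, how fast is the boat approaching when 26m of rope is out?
13√10/8 ≈ 5.139 m/s

rope² = x² + 6²
x = √(26² - 6²) = 8√10
dx/dt = (rope/x) · d(rope)/dt = (26/(8√10)) · (-5) = -13√10/8 m/s
The boat approaches at 13√10/8 ≈ 5.139 m/s.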